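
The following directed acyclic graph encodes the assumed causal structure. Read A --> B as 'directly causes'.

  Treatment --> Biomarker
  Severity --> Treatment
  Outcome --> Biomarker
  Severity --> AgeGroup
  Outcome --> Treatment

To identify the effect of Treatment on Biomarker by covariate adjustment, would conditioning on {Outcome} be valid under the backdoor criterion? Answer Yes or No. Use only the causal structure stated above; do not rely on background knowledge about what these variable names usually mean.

Backdoor paths from Treatment to Biomarker (paths whose first edge points into Treatment):
  P1: Treatment <- Outcome -> Biomarker
Condition 1 (no descendant of Treatment in the set): holds — descendants of Treatment are {Biomarker}; none are in {Outcome}.
Condition 2 (every backdoor path blocked by {Outcome}):
  P1: blocked at fork node Outcome ∈ conditioning set.
{Outcome} satisfies the backdoor criterion.

Yes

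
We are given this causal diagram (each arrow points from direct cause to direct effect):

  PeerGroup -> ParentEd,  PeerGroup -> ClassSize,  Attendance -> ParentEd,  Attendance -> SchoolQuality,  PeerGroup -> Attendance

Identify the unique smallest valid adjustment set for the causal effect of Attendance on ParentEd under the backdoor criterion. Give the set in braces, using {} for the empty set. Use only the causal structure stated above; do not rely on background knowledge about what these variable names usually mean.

Variables eligible for adjustment (non-descendants of Attendance, excluding Attendance and ParentEd): {ClassSize, PeerGroup}.
Backdoor paths from Attendance to ParentEd:
  P1: Attendance <- PeerGroup -> ParentEd
The empty set is not sufficient: P1 (Attendance <- PeerGroup -> ParentEd) has no collider blocking it and no conditioned non-collider, so it is open.
Try {PeerGroup}:
  P1: blocked at fork node PeerGroup ∈ conditioning set.
{PeerGroup} contains no descendant of Attendance and blocks every backdoor path.
No other singleton works — e.g. {ClassSize} leaves P1 open — so {PeerGroup} is the unique smallest valid adjustment set.

{PeerGroup}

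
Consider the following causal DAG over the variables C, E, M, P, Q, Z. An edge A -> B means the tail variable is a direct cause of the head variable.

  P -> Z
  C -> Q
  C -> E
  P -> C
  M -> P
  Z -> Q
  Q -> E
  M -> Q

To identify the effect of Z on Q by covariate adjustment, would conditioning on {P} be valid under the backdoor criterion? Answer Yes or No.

Backdoor paths from Z to Q (paths whose first edge points into Z):
  P1: Z <- P <- M -> Q
  P2: Z <- P -> C -> Q
  P3: Z <- P -> C -> E <- Q
Condition 1 (no descendant of Z in the set): holds — descendants of Z are {E, Q}; none are in {P}.
Condition 2 (every backdoor path blocked by {P}):
  P1: blocked at chain node P ∈ conditioning set.
  P2: blocked at fork node P ∈ conditioning set.
  P3: blocked at fork node P ∈ conditioning set.
{P} satisfies the backdoor criterion.

Yes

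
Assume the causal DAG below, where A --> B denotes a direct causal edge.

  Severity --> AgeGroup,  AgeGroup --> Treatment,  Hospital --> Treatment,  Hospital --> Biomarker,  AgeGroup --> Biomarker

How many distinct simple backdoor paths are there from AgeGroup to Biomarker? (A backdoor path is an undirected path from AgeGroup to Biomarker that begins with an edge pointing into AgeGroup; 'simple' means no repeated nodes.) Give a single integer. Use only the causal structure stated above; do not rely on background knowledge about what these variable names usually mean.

A backdoor path from AgeGroup to Biomarker is any simple undirected path whose first edge points into AgeGroup (i.e. leaves AgeGroup via a parent).
Parents of AgeGroup: {Severity}.
No simple path from any parent of AgeGroup reaches Biomarker without revisiting AgeGroup, so there are no backdoor paths.

0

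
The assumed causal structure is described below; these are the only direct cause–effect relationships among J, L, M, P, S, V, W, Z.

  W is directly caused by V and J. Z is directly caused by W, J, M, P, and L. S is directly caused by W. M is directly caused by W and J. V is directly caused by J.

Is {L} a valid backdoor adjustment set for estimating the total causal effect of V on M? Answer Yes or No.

No

Backdoor paths from V to M (paths whose first edge points into V):
  P1: V <- J -> W -> M
  P2: V <- J -> W -> Z <- M
  P3: V <- J -> M
  P4: V <- J -> Z <- W -> M
  P5: V <- J -> Z <- M
Condition 1 (no descendant of V in the set): holds — descendants of V are {M, S, W, Z}; none are in {L}.
Condition 2 (every backdoor path blocked by {L}):
  P1: open — no interior node is in the conditioning set.
  P2: blocked at collider Z (neither it nor any descendant is in the conditioning set).
  P3: open — no interior node is in the conditioning set.
  P4: blocked at collider Z (neither it nor any descendant is in the conditioning set).
  P5: blocked at collider Z (neither it nor any descendant is in the conditioning set).
{L} does not satisfy the backdoor criterion.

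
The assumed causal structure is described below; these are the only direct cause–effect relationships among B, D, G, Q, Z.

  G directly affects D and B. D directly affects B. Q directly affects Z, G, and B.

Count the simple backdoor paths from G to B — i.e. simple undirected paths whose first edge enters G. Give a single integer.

1

A backdoor path from G to B is any simple undirected path whose first edge points into G (i.e. leaves G via a parent).
Parents of G: {Q}.
Enumerating:
  P1: G <- Q -> B
That exhausts the simple backdoor paths. Count: 1.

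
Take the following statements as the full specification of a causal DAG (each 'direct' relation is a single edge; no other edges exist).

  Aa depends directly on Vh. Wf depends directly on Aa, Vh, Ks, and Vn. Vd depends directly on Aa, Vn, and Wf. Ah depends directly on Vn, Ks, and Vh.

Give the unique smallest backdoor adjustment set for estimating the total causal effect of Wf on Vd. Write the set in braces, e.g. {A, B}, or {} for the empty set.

Variables eligible for adjustment (non-descendants of Wf, excluding Wf and Vd): {Aa, Ah, Ks, Vh, Vn}.
Backdoor paths from Wf to Vd:
  P1: Wf <- Vh -> Aa -> Vd
  P2: Wf <- Vh -> Ah <- Vn -> Vd
  P3: Wf <- Aa <- Vh -> Ah <- Vn -> Vd
  P4: Wf <- Aa -> Vd
  P5: Wf <- Vn -> Ah <- Vh -> Aa -> Vd
  P6: Wf <- Vn -> Vd
  P7: Wf <- Ks -> Ah <- Vh -> Aa -> Vd
  P8: Wf <- Ks -> Ah <- Vn -> Vd
The empty set is not sufficient: P1 (Wf <- Vh -> Aa -> Vd) has no collider blocking it and no conditioned non-collider, so it is open.
Try {Aa, Vn}:
  P1: blocked at chain node Aa ∈ conditioning set.
  P2: blocked at collider Ah (neither it nor any descendant is in the conditioning set).
  P3: blocked at chain node Aa ∈ conditioning set.
  P4: blocked at fork node Aa ∈ conditioning set.
  P5: blocked at fork node Vn ∈ conditioning set.
  P6: blocked at fork node Vn ∈ conditioning set.
  P7: blocked at collider Ah (neither it nor any descendant is in the conditioning set).
  P8: blocked at collider Ah (neither it nor any descendant is in the conditioning set).
{Aa, Vn} contains no descendant of Wf and blocks every backdoor path.
Every element of {Aa, Vn} is needed (dropping Aa leaves P1 open; dropping Vn leaves P6 open), so no proper subset is valid.
Among all size-2 subsets of the eligible variables, only {Aa, Vn} blocks every backdoor path, so it is the unique smallest valid adjustment set.

{Aa, Vn}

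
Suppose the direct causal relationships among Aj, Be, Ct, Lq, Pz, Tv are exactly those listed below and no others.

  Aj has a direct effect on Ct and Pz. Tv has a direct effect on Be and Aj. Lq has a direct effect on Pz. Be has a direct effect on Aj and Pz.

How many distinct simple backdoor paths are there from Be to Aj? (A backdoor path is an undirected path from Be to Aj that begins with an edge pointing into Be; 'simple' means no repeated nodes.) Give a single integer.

A backdoor path from Be to Aj is any simple undirected path whose first edge points into Be (i.e. leaves Be via a parent).
Parents of Be: {Tv}.
Enumerating:
  P1: Be <- Tv -> Aj
That exhausts the simple backdoor paths. Count: 1.

1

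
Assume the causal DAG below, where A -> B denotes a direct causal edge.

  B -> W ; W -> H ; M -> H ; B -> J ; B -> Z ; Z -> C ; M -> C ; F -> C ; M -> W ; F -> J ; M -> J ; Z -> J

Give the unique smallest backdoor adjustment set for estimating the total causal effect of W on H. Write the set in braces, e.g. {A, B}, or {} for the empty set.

{M}

Variables eligible for adjustment (non-descendants of W, excluding W and H): {B, C, F, J, M, Z}.
Backdoor paths from W to H:
  P1: W <- M -> H
  P2: W <- B -> Z -> J <- M -> H
  P3: W <- B -> Z -> J <- F -> C <- M -> H
  P4: W <- B -> Z -> C <- M -> H
  P5: W <- B -> Z -> C <- F -> J <- M -> H
  P6: W <- B -> J <- M -> H
  P7: W <- B -> J <- Z -> C <- M -> H
  P8: W <- B -> J <- F -> C <- M -> H
The empty set is not sufficient: P1 (W <- M -> H) has no collider blocking it and no conditioned non-collider, so it is open.
Try {M}:
  P1: blocked at fork node M ∈ conditioning set.
  P2: blocked at collider J (neither it nor any descendant is in the conditioning set).
  P3: blocked at collider J (neither it nor any descendant is in the conditioning set).
  P4: blocked at collider C (neither it nor any descendant is in the conditioning set).
  P5: blocked at collider C (neither it nor any descendant is in the conditioning set).
  P6: blocked at collider J (neither it nor any descendant is in the conditioning set).
  P7: blocked at collider J (neither it nor any descendant is in the conditioning set).
  P8: blocked at collider J (neither it nor any descendant is in the conditioning set).
{M} contains no descendant of W and blocks every backdoor path.
No other singleton works — e.g. {B} leaves P1 open — so {M} is the unique smallest valid adjustment set.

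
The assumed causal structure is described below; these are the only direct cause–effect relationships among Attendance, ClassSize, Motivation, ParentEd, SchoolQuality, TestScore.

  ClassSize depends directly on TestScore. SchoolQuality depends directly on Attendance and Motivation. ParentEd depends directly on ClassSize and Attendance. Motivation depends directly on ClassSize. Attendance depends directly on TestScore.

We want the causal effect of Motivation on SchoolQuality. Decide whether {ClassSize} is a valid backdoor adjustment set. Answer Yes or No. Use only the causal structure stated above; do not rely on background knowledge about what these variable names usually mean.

Yes

Backdoor paths from Motivation to SchoolQuality (paths whose first edge points into Motivation):
  P1: Motivation <- ClassSize <- TestScore -> Attendance -> SchoolQuality
  P2: Motivation <- ClassSize -> ParentEd <- Attendance -> SchoolQuality
Condition 1 (no descendant of Motivation in the set): holds — descendants of Motivation are {SchoolQuality}; none are in {ClassSize}.
Condition 2 (every backdoor path blocked by {ClassSize}):
  P1: blocked at chain node ClassSize ∈ conditioning set.
  P2: blocked at fork node ClassSize ∈ conditioning set.
{ClassSize} satisfies the backdoor criterion.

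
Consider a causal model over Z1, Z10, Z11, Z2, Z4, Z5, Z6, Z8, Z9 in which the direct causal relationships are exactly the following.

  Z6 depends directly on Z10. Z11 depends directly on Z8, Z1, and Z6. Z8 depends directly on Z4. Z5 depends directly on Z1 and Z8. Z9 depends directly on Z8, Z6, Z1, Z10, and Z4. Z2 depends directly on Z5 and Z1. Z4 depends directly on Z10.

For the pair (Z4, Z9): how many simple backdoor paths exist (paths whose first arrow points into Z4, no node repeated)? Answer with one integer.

A backdoor path from Z4 to Z9 is any simple undirected path whose first edge points into Z4 (i.e. leaves Z4 via a parent).
Parents of Z4: {Z10}.
Enumerating:
  P1: Z4 <- Z10 -> Z6 -> Z11 <- Z1 -> Z5 <- Z8 -> Z9
  P2: Z4 <- Z10 -> Z6 -> Z11 <- Z1 -> Z2 <- Z5 <- Z8 -> Z9
  P3: Z4 <- Z10 -> Z6 -> Z11 <- Z1 -> Z9
  P4: Z4 <- Z10 -> Z6 -> Z11 <- Z8 -> Z5 <- Z1 -> Z9
  P5: Z4 <- Z10 -> Z6 -> Z11 <- Z8 -> Z5 -> Z2 <- Z1 -> Z9
  P6: Z4 <- Z10 -> Z6 -> Z11 <- Z8 -> Z9
  P7: Z4 <- Z10 -> Z6 -> Z9
  P8: Z4 <- Z10 -> Z9
That exhausts the simple backdoor paths. Count: 8.

8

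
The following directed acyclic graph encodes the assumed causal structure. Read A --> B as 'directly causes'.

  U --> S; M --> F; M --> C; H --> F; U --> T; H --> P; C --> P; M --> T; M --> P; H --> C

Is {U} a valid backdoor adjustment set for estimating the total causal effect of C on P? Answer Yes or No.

Backdoor paths from C to P (paths whose first edge points into C):
  P1: C <- M -> F <- H -> P
  P2: C <- M -> P
  P3: C <- H -> F <- M -> P
  P4: C <- H -> P
Condition 1 (no descendant of C in the set): holds — descendants of C are {P}; none are in {U}.
Condition 2 (every backdoor path blocked by {U}):
  P1: blocked at collider F (neither it nor any descendant is in the conditioning set).
  P2: open — no interior node is in the conditioning set.
  P3: blocked at collider F (neither it nor any descendant is in the conditioning set).
  P4: open — no interior node is in the conditioning set.
{U} does not satisfy the backdoor criterion.

No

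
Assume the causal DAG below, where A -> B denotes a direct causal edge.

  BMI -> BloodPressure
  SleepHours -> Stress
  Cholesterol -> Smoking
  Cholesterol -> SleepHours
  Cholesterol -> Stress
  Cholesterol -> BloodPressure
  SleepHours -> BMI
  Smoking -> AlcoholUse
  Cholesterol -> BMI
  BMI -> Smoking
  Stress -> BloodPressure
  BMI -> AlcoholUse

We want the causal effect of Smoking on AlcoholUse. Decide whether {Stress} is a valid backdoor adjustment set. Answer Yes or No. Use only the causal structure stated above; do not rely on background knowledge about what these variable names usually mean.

No

Backdoor paths from Smoking to AlcoholUse (paths whose first edge points into Smoking):
  P1: Smoking <- Cholesterol -> SleepHours -> Stress -> BloodPressure <- BMI -> AlcoholUse
  P2: Smoking <- Cholesterol -> SleepHours -> BMI -> AlcoholUse
  P3: Smoking <- Cholesterol -> Stress <- SleepHours -> BMI -> AlcoholUse
  P4: Smoking <- Cholesterol -> Stress -> BloodPressure <- BMI -> AlcoholUse
  P5: Smoking <- Cholesterol -> BMI -> AlcoholUse
  P6: Smoking <- Cholesterol -> BloodPressure <- Stress <- SleepHours -> BMI -> AlcoholUse
  P7: Smoking <- Cholesterol -> BloodPressure <- BMI -> AlcoholUse
  P8: Smoking <- BMI -> AlcoholUse
Condition 1 (no descendant of Smoking in the set): holds — descendants of Smoking are {AlcoholUse}; none are in {Stress}.
Condition 2 (every backdoor path blocked by {Stress}):
  P1: blocked at chain node Stress ∈ conditioning set.
  P2: open — no interior node is in the conditioning set.
  P3: open — collider(s) Stress are conditioned on (or have a conditioned descendant) and no non-collider on the path is in the set.
  P4: blocked at chain node Stress ∈ conditioning set.
  P5: open — no interior node is in the conditioning set.
  P6: blocked at collider BloodPressure (neither it nor any descendant is in the conditioning set).
  P7: blocked at collider BloodPressure (neither it nor any descendant is in the conditioning set).
  P8: open — no interior node is in the conditioning set.
{Stress} does not satisfy the backdoor criterion.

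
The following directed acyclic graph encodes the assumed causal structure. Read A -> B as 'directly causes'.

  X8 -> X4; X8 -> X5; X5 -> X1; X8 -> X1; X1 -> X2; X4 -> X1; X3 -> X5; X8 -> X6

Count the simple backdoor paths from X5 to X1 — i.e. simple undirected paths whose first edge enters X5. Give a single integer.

A backdoor path from X5 to X1 is any simple undirected path whose first edge points into X5 (i.e. leaves X5 via a parent).
Parents of X5: {X3, X8}.
Enumerating:
  P1: X5 <- X8 -> X4 -> X1
  P2: X5 <- X8 -> X1
That exhausts the simple backdoor paths. Count: 2.

2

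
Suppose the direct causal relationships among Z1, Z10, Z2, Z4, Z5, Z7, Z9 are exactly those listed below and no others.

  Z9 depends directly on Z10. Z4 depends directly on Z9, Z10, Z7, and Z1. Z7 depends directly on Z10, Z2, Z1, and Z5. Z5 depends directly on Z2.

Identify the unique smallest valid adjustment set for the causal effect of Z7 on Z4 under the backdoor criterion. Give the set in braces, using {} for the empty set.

Variables eligible for adjustment (non-descendants of Z7, excluding Z7 and Z4): {Z1, Z10, Z2, Z5, Z9}.
Backdoor paths from Z7 to Z4:
  P1: Z7 <- Z1 -> Z4
  P2: Z7 <- Z10 -> Z9 -> Z4
  P3: Z7 <- Z10 -> Z4
The empty set is not sufficient: P1 (Z7 <- Z1 -> Z4) has no collider blocking it and no conditioned non-collider, so it is open.
Try {Z1, Z10}:
  P1: blocked at fork node Z1 ∈ conditioning set.
  P2: blocked at fork node Z10 ∈ conditioning set.
  P3: blocked at fork node Z10 ∈ conditioning set.
{Z1, Z10} contains no descendant of Z7 and blocks every backdoor path.
Every element of {Z1, Z10} is needed (dropping Z1 leaves P1 open; dropping Z10 leaves P2 open), so no proper subset is valid.
Among all size-2 subsets of the eligible variables, only {Z1, Z10} blocks every backdoor path, so it is the unique smallest valid adjustment set.

{Z1, Z10}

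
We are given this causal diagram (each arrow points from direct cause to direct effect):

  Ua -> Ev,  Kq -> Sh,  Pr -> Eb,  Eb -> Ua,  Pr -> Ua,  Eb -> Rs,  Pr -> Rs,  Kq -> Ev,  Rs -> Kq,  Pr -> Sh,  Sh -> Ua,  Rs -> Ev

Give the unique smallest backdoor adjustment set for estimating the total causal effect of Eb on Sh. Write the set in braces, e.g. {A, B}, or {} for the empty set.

Variables eligible for adjustment (non-descendants of Eb, excluding Eb and Sh): {Pr}.
Backdoor paths from Eb to Sh:
  P1: Eb <- Pr -> Rs -> Kq -> Sh
  P2: Eb <- Pr -> Rs -> Kq -> Ev <- Ua <- Sh
  P3: Eb <- Pr -> Rs -> Ev <- Kq -> Sh
  P4: Eb <- Pr -> Rs -> Ev <- Ua <- Sh
  P5: Eb <- Pr -> Sh
  P6: Eb <- Pr -> Ua <- Sh
  P7: Eb <- Pr -> Ua -> Ev <- Rs -> Kq -> Sh
  P8: Eb <- Pr -> Ua -> Ev <- Kq -> Sh
The empty set is not sufficient: P1 (Eb <- Pr -> Rs -> Kq -> Sh) has no collider blocking it and no conditioned non-collider, so it is open.
Try {Pr}:
  P1: blocked at fork node Pr ∈ conditioning set.
  P2: blocked at fork node Pr ∈ conditioning set.
  P3: blocked at fork node Pr ∈ conditioning set.
  P4: blocked at fork node Pr ∈ conditioning set.
  P5: blocked at fork node Pr ∈ conditioning set.
  P6: blocked at fork node Pr ∈ conditioning set.
  P7: blocked at fork node Pr ∈ conditioning set.
  P8: blocked at fork node Pr ∈ conditioning set.
{Pr} contains no descendant of Eb and blocks every backdoor path.
{Pr} is the unique smallest valid adjustment set.

{Pr}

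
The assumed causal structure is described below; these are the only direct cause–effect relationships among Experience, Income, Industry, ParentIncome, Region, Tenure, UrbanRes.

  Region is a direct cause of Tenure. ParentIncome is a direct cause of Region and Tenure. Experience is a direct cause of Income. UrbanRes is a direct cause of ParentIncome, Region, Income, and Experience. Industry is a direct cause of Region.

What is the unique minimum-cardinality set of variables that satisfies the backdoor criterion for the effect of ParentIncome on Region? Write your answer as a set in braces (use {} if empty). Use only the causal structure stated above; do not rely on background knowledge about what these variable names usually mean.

Variables eligible for adjustment (non-descendants of ParentIncome, excluding ParentIncome and Region): {Experience, Income, Industry, UrbanRes}.
Backdoor paths from ParentIncome to Region:
  P1: ParentIncome <- UrbanRes -> Region
The empty set is not sufficient: P1 (ParentIncome <- UrbanRes -> Region) has no collider blocking it and no conditioned non-collider, so it is open.
Try {UrbanRes}:
  P1: blocked at fork node UrbanRes ∈ conditioning set.
{UrbanRes} contains no descendant of ParentIncome and blocks every backdoor path.
No other singleton works — e.g. {Industry} leaves P1 open — so {UrbanRes} is the unique smallest valid adjustment set.

{UrbanRes}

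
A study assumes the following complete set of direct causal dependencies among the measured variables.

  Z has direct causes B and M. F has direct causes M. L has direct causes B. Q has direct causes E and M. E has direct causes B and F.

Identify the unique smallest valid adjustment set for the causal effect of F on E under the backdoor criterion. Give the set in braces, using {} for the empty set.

Variables eligible for adjustment (non-descendants of F, excluding F and E): {B, L, M, Z}.
Backdoor paths from F to E:
  P1: F <- M -> Z <- B -> E
  P2: F <- M -> Q <- E
Each backdoor path contains an unconditioned collider, so every path is already blocked with the empty conditioning set:
  P1: blocked at collider Z (neither it nor any descendant is in the conditioning set).
  P2: blocked at collider Q (neither it nor any descendant is in the conditioning set).
The empty set is therefore the unique smallest valid set.

{}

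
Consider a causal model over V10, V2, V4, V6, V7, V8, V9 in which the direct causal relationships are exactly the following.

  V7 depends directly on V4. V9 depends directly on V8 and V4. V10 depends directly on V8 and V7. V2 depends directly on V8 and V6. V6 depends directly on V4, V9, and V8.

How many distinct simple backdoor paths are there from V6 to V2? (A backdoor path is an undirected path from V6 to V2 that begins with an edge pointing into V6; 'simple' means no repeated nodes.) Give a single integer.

A backdoor path from V6 to V2 is any simple undirected path whose first edge points into V6 (i.e. leaves V6 via a parent).
Parents of V6: {V4, V8, V9}.
Enumerating:
  P1: V6 <- V8 -> V2
  P2: V6 <- V4 -> V7 -> V10 <- V8 -> V2
  P3: V6 <- V4 -> V9 <- V8 -> V2
  P4: V6 <- V9 <- V8 -> V2
  P5: V6 <- V9 <- V4 -> V7 -> V10 <- V8 -> V2
That exhausts the simple backdoor paths. Count: 5.

5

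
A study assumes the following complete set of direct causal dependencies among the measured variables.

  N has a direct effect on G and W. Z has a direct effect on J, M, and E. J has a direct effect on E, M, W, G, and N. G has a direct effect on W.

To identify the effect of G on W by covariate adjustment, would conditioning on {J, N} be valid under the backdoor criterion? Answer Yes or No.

Backdoor paths from G to W (paths whose first edge points into G):
  P1: G <- J -> N -> W
  P2: G <- J -> W
  P3: G <- N <- J -> W
  P4: G <- N -> W
Condition 1 (no descendant of G in the set): holds — descendants of G are {W}; none are in {J, N}.
Condition 2 (every backdoor path blocked by {J, N}):
  P1: blocked at fork node J ∈ conditioning set.
  P2: blocked at fork node J ∈ conditioning set.
  P3: blocked at chain node N ∈ conditioning set.
  P4: blocked at fork node N ∈ conditioning set.
{J, N} satisfies the backdoor criterion.

Yes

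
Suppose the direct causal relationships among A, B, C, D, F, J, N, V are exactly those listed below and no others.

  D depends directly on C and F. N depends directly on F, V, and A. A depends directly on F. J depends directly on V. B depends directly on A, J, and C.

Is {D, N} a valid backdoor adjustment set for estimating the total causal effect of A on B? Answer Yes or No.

Backdoor paths from A to B (paths whose first edge points into A):
  P1: A <- F -> N <- V -> J -> B
  P2: A <- F -> D <- C -> B
Condition 1 (no descendant of A in the set): FAILS — N is a descendant of A.
Condition 2 (every backdoor path blocked by {D, N}):
  P1: open — collider(s) N are conditioned on (or have a conditioned descendant) and no non-collider on the path is in the set.
  P2: open — collider(s) D are conditioned on (or have a conditioned descendant) and no non-collider on the path is in the set.
{D, N} does not satisfy the backdoor criterion.

No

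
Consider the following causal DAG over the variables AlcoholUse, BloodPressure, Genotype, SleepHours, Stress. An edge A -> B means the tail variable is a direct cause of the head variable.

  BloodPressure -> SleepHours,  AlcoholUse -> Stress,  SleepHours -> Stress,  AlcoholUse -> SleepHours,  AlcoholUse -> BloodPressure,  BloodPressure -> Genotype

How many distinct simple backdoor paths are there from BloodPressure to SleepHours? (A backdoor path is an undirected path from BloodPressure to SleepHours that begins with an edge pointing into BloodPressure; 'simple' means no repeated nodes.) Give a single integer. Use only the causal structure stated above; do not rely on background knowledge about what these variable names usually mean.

A backdoor path from BloodPressure to SleepHours is any simple undirected path whose first edge points into BloodPressure (i.e. leaves BloodPressure via a parent).
Parents of BloodPressure: {AlcoholUse}.
Enumerating:
  P1: BloodPressure <- AlcoholUse -> SleepHours
  P2: BloodPressure <- AlcoholUse -> Stress <- SleepHours
That exhausts the simple backdoor paths. Count: 2.

2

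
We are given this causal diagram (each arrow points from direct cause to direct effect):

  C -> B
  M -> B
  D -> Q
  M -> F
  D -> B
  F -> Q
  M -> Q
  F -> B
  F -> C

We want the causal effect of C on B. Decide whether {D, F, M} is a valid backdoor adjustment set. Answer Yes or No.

Yes

Backdoor paths from C to B (paths whose first edge points into C):
  P1: C <- F <- M -> Q <- D -> B
  P2: C <- F <- M -> B
  P3: C <- F -> Q <- M -> B
  P4: C <- F -> Q <- D -> B
  P5: C <- F -> B
Condition 1 (no descendant of C in the set): holds — descendants of C are {B}; none are in {D, F, M}.
Condition 2 (every backdoor path blocked by {D, F, M}):
  P1: blocked at chain node F ∈ conditioning set.
  P2: blocked at chain node F ∈ conditioning set.
  P3: blocked at fork node F ∈ conditioning set.
  P4: blocked at fork node F ∈ conditioning set.
  P5: blocked at fork node F ∈ conditioning set.
{D, F, M} satisfies the backdoor criterion.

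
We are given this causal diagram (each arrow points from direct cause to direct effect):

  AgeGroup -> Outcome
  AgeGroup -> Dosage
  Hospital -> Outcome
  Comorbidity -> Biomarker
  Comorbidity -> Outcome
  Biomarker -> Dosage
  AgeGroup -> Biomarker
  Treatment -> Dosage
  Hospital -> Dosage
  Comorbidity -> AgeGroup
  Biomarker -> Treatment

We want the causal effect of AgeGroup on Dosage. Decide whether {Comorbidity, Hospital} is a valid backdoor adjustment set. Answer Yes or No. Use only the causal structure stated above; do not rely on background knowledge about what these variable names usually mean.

Yes

Backdoor paths from AgeGroup to Dosage (paths whose first edge points into AgeGroup):
  P1: AgeGroup <- Comorbidity -> Biomarker -> Treatment -> Dosage
  P2: AgeGroup <- Comorbidity -> Biomarker -> Dosage
  P3: AgeGroup <- Comorbidity -> Outcome <- Hospital -> Dosage
Condition 1 (no descendant of AgeGroup in the set): holds — descendants of AgeGroup are {Biomarker, Dosage, Outcome, Treatment}; none are in {Comorbidity, Hospital}.
Condition 2 (every backdoor path blocked by {Comorbidity, Hospital}):
  P1: blocked at fork node Comorbidity ∈ conditioning set.
  P2: blocked at fork node Comorbidity ∈ conditioning set.
  P3: blocked at fork node Comorbidity ∈ conditioning set.
{Comorbidity, Hospital} satisfies the backdoor criterion.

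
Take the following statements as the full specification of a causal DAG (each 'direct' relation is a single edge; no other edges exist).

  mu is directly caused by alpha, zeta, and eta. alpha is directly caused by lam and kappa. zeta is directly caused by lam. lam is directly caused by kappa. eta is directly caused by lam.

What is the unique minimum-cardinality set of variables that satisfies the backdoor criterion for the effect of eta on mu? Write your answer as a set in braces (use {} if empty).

{lam}

Variables eligible for adjustment (non-descendants of eta, excluding eta and mu): {alpha, kappa, lam, zeta}.
Backdoor paths from eta to mu:
  P1: eta <- lam <- kappa -> alpha -> mu
  P2: eta <- lam -> zeta -> mu
  P3: eta <- lam -> alpha -> mu
The empty set is not sufficient: P1 (eta <- lam <- kappa -> alpha -> mu) has no collider blocking it and no conditioned non-collider, so it is open.
Try {lam}:
  P1: blocked at chain node lam ∈ conditioning set.
  P2: blocked at fork node lam ∈ conditioning set.
  P3: blocked at fork node lam ∈ conditioning set.
{lam} contains no descendant of eta and blocks every backdoor path.
No other singleton works — e.g. {kappa} leaves P2 open — so {lam} is the unique smallest valid adjustment set.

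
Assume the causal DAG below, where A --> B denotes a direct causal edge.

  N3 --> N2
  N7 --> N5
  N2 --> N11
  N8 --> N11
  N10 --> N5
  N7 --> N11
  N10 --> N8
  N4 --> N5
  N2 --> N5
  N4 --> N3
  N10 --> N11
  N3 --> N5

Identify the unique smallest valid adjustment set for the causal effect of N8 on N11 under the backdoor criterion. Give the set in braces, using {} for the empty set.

Variables eligible for adjustment (non-descendants of N8, excluding N8 and N11): {N10, N2, N3, N4, N5, N7}.
Backdoor paths from N8 to N11:
  P1: N8 <- N10 -> N5 <- N4 -> N3 -> N2 -> N11
  P2: N8 <- N10 -> N5 <- N7 -> N11
  P3: N8 <- N10 -> N5 <- N3 -> N2 -> N11
  P4: N8 <- N10 -> N5 <- N2 -> N11
  P5: N8 <- N10 -> N11
The empty set is not sufficient: P5 (N8 <- N10 -> N11) has no collider blocking it and no conditioned non-collider, so it is open.
Try {N10}:
  P1: blocked at fork node N10 ∈ conditioning set.
  P2: blocked at fork node N10 ∈ conditioning set.
  P3: blocked at fork node N10 ∈ conditioning set.
  P4: blocked at fork node N10 ∈ conditioning set.
  P5: blocked at fork node N10 ∈ conditioning set.
{N10} contains no descendant of N8 and blocks every backdoor path.
No other singleton works — e.g. {N4} leaves P5 open — so {N10} is the unique smallest valid adjustment set.

{N10}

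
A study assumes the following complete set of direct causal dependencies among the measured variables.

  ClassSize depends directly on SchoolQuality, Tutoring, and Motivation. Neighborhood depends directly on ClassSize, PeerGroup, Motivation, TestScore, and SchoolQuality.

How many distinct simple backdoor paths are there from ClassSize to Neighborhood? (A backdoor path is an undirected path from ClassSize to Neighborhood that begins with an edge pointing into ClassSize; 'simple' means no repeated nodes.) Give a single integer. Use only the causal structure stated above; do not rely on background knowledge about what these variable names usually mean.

2

A backdoor path from ClassSize to Neighborhood is any simple undirected path whose first edge points into ClassSize (i.e. leaves ClassSize via a parent).
Parents of ClassSize: {Motivation, SchoolQuality, Tutoring}.
Enumerating:
  P1: ClassSize <- Motivation -> Neighborhood
  P2: ClassSize <- SchoolQuality -> Neighborhood
That exhausts the simple backdoor paths. Count: 2.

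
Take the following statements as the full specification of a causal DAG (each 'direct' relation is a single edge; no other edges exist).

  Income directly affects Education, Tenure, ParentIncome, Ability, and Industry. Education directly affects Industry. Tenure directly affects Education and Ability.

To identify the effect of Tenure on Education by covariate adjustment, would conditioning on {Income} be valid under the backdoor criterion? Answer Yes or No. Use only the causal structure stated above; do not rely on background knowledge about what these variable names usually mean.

Backdoor paths from Tenure to Education (paths whose first edge points into Tenure):
  P1: Tenure <- Income -> Education
  P2: Tenure <- Income -> Industry <- Education
Condition 1 (no descendant of Tenure in the set): holds — descendants of Tenure are {Ability, Education, Industry}; none are in {Income}.
Condition 2 (every backdoor path blocked by {Income}):
  P1: blocked at fork node Income ∈ conditioning set.
  P2: blocked at fork node Income ∈ conditioning set.
{Income} satisfies the backdoor criterion.

Yes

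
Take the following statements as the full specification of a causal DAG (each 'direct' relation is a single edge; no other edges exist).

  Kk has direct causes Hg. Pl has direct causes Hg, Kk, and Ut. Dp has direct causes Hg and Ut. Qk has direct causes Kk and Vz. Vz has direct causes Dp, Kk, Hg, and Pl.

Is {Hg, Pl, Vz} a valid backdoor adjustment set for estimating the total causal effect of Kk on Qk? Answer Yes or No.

No

Backdoor paths from Kk to Qk (paths whose first edge points into Kk):
  P1: Kk <- Hg -> Pl <- Ut -> Dp -> Vz -> Qk
  P2: Kk <- Hg -> Pl -> Vz -> Qk
  P3: Kk <- Hg -> Dp <- Ut -> Pl -> Vz -> Qk
  P4: Kk <- Hg -> Dp -> Vz -> Qk
  P5: Kk <- Hg -> Vz -> Qk
Condition 1 (no descendant of Kk in the set): FAILS — Pl and Vz are descendants of Kk.
Condition 2 (every backdoor path blocked by {Hg, Pl, Vz}):
  P1: blocked at fork node Hg ∈ conditioning set.
  P2: blocked at fork node Hg ∈ conditioning set.
  P3: blocked at fork node Hg ∈ conditioning set.
  P4: blocked at fork node Hg ∈ conditioning set.
  P5: blocked at fork node Hg ∈ conditioning set.
{Hg, Pl, Vz} does not satisfy the backdoor criterion.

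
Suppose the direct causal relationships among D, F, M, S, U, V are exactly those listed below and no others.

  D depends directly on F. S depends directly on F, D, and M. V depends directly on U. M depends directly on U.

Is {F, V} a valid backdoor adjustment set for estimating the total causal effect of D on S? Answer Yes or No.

Backdoor paths from D to S (paths whose first edge points into D):
  P1: D <- F -> S
Condition 1 (no descendant of D in the set): holds — descendants of D are {S}; none are in {F, V}.
Condition 2 (every backdoor path blocked by {F, V}):
  P1: blocked at fork node F ∈ conditioning set.
{F, V} satisfies the backdoor criterion.

Yes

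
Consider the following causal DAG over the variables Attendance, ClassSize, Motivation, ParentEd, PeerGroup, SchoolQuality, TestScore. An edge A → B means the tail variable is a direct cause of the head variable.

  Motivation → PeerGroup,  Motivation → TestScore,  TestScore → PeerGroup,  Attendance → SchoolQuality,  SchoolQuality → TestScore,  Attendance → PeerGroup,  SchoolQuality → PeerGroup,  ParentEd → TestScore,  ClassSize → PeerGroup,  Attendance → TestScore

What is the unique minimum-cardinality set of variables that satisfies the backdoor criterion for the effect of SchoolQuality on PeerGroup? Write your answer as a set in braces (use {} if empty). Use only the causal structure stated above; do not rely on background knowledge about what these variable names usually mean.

{Attendance}

Variables eligible for adjustment (non-descendants of SchoolQuality, excluding SchoolQuality and PeerGroup): {Attendance, ClassSize, Motivation, ParentEd}.
Backdoor paths from SchoolQuality to PeerGroup:
  P1: SchoolQuality <- Attendance -> TestScore <- Motivation -> PeerGroup
  P2: SchoolQuality <- Attendance -> TestScore -> PeerGroup
  P3: SchoolQuality <- Attendance -> PeerGroup
The empty set is not sufficient: P2 (SchoolQuality <- Attendance -> TestScore -> PeerGroup) has no collider blocking it and no conditioned non-collider, so it is open.
Try {Attendance}:
  P1: blocked at fork node Attendance ∈ conditioning set.
  P2: blocked at fork node Attendance ∈ conditioning set.
  P3: blocked at fork node Attendance ∈ conditioning set.
{Attendance} contains no descendant of SchoolQuality and blocks every backdoor path.
No other singleton works — e.g. {Motivation} leaves P2 open — so {Attendance} is the unique smallest valid adjustment set.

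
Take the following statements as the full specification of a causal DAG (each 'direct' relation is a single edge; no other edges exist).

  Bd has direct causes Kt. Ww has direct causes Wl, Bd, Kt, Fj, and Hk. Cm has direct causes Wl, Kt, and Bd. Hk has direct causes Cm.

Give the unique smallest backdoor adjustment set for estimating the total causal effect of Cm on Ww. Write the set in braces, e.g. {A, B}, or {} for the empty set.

{Bd, Kt, Wl}

Variables eligible for adjustment (non-descendants of Cm, excluding Cm and Ww): {Bd, Fj, Kt, Wl}.
Backdoor paths from Cm to Ww:
  P1: Cm <- Wl -> Ww
  P2: Cm <- Kt -> Bd -> Ww
  P3: Cm <- Kt -> Ww
  P4: Cm <- Bd <- Kt -> Ww
  P5: Cm <- Bd -> Ww
The empty set is not sufficient: P1 (Cm <- Wl -> Ww) has no collider blocking it and no conditioned non-collider, so it is open.
Try {Bd, Kt, Wl}:
  P1: blocked at fork node Wl ∈ conditioning set.
  P2: blocked at fork node Kt ∈ conditioning set.
  P3: blocked at fork node Kt ∈ conditioning set.
  P4: blocked at chain node Bd ∈ conditioning set.
  P5: blocked at fork node Bd ∈ conditioning set.
{Bd, Kt, Wl} contains no descendant of Cm and blocks every backdoor path.
Every element of {Bd, Kt, Wl} is needed (dropping Bd leaves P5 open; dropping Kt leaves P3 open; dropping Wl leaves P1 open), so no proper subset is valid.
Among all size-3 subsets of the eligible variables, only {Bd, Kt, Wl} blocks every backdoor path, so it is the unique smallest valid adjustment set.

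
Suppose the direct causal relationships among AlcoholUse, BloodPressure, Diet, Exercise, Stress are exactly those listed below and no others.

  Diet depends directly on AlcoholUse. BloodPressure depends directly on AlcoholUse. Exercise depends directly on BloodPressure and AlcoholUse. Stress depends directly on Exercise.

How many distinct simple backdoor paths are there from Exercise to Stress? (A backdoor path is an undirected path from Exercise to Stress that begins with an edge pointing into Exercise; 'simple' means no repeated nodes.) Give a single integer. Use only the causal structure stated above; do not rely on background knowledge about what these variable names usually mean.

A backdoor path from Exercise to Stress is any simple undirected path whose first edge points into Exercise (i.e. leaves Exercise via a parent).
Parents of Exercise: {AlcoholUse, BloodPressure}.
No simple path from any parent of Exercise reaches Stress without revisiting Exercise, so there are no backdoor paths.

0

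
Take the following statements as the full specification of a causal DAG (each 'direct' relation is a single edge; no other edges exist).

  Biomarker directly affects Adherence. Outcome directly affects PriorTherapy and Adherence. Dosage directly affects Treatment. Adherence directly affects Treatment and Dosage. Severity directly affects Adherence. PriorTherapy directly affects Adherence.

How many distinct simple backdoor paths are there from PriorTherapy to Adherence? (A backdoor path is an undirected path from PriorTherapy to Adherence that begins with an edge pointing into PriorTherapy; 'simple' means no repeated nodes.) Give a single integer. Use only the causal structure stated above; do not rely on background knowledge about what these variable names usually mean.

1

A backdoor path from PriorTherapy to Adherence is any simple undirected path whose first edge points into PriorTherapy (i.e. leaves PriorTherapy via a parent).
Parents of PriorTherapy: {Outcome}.
Enumerating:
  P1: PriorTherapy <- Outcome -> Adherence
That exhausts the simple backdoor paths. Count: 1.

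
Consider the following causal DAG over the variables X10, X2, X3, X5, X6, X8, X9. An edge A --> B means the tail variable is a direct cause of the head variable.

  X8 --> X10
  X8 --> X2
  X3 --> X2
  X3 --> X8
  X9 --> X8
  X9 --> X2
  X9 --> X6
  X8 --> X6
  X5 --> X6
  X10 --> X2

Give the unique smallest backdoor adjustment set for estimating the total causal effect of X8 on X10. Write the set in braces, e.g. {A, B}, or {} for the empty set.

{}

Variables eligible for adjustment (non-descendants of X8, excluding X8 and X10): {X3, X5, X9}.
Backdoor paths from X8 to X10:
  P1: X8 <- X9 -> X2 <- X10
  P2: X8 <- X3 -> X2 <- X10
Each backdoor path contains an unconditioned collider, so every path is already blocked with the empty conditioning set:
  P1: blocked at collider X2 (neither it nor any descendant is in the conditioning set).
  P2: blocked at collider X2 (neither it nor any descendant is in the conditioning set).
The empty set is therefore the unique smallest valid set.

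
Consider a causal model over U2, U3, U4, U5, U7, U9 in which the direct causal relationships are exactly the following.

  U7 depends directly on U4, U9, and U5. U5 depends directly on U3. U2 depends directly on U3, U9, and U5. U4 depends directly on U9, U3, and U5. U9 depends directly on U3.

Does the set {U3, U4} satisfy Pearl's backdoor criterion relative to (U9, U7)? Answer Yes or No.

Backdoor paths from U9 to U7 (paths whose first edge points into U9):
  P1: U9 <- U3 -> U5 -> U4 -> U7
  P2: U9 <- U3 -> U5 -> U7
  P3: U9 <- U3 -> U2 <- U5 -> U4 -> U7
  P4: U9 <- U3 -> U2 <- U5 -> U7
  P5: U9 <- U3 -> U4 <- U5 -> U7
  P6: U9 <- U3 -> U4 -> U7
Condition 1 (no descendant of U9 in the set): FAILS — U4 is a descendant of U9.
Condition 2 (every backdoor path blocked by {U3, U4}):
  P1: blocked at fork node U3 ∈ conditioning set.
  P2: blocked at fork node U3 ∈ conditioning set.
  P3: blocked at fork node U3 ∈ conditioning set.
  P4: blocked at fork node U3 ∈ conditioning set.
  P5: blocked at fork node U3 ∈ conditioning set.
  P6: blocked at fork node U3 ∈ conditioning set.
{U3, U4} does not satisfy the backdoor criterion.

No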